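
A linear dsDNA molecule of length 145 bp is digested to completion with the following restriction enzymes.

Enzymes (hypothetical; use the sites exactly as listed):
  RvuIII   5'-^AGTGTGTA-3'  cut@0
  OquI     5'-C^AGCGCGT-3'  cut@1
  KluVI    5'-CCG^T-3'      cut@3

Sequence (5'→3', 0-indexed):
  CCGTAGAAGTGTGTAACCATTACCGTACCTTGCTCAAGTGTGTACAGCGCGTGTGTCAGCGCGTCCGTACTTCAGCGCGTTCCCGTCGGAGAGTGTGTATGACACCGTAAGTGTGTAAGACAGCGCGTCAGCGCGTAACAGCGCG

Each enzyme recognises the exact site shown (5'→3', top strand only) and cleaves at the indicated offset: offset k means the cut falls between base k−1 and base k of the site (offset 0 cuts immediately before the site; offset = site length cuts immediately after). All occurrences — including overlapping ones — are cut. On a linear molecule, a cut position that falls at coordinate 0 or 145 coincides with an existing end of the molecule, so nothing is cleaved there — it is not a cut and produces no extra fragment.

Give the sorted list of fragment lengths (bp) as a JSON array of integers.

[2,3,4,6,6,8,9,10,11,12,12,12,16,16,18]

Scan for sites:
  RvuIII (AGTGTGTA, off=0): starts [7, 36, 91, 109] → cuts [7, 36, 91, 109]
  OquI (CAGCGCGT, off=1): starts [44, 56, 72, 120, 128] → cuts [45, 57, 73, 121, 129]
  KluVI (CCGT, off=3): starts [0, 22, 64, 82, 104] → cuts [3, 25, 67, 85, 107]

Pooled cuts: [3, 7, 25, 36, 45, 57, 67, 73, 85, 91, 107, 109, 121, 129]

Fragments:
  [0,3): 3 bp
  [3,7): 4 bp
  [7,25): 18 bp
  [25,36): 11 bp
  [36,45): 9 bp
  [45,57): 12 bp
  [57,67): 10 bp
  [67,73): 6 bp
  [73,85): 12 bp
  [85,91): 6 bp
  [91,107): 16 bp
  [107,109): 2 bp
  [109,121): 12 bp
  [121,129): 8 bp
  [129,145): 16 bp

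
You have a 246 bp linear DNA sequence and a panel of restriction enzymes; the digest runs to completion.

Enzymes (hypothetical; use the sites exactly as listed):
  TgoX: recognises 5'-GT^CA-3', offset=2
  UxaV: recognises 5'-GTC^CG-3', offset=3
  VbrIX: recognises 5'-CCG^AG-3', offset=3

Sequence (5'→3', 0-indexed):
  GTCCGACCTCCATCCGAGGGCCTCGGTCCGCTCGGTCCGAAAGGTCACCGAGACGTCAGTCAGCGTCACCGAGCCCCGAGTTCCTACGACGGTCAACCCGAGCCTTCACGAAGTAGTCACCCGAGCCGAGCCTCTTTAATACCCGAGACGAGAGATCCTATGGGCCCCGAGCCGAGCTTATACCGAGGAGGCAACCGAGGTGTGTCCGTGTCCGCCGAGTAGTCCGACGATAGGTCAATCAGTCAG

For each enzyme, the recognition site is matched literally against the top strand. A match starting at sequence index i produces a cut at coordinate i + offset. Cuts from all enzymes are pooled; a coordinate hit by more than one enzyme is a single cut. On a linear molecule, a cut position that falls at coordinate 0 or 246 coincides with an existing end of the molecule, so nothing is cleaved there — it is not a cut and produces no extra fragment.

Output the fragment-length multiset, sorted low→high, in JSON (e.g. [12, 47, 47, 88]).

Per-enzyme occurrences:
  TgoX (GTCA, off=2): starts [43, 54, 58, 64, 91, 115, 233, 241] → cuts [45, 56, 60, 66, 93, 117, 235, 243]
  UxaV (GTCCG, off=3): starts [0, 25, 34, 203, 209, 221] → cuts [3, 28, 37, 206, 212, 224]
  VbrIX (CCGAG, off=3): starts [13, 47, 68, 75, 97, 120, 125, 142, 166, 171, 182, 194, 214] → cuts [16, 50, 71, 78, 100, 123, 128, 145, 169, 174, 185, 197, 217]

All cut coordinates (distinct, sorted): [3, 16, 28, 37, 45, 50, 56, 60, 66, 71, 78, 93, 100, 117, 123, 128, 145, 169, 174, 185, 197, 206, 212, 217, 224, 235, 243]

Fragments:
  [0,3): 3 bp
  [3,16): 13 bp
  [16,28): 12 bp
  [28,37): 9 bp
  [37,45): 8 bp
  [45,50): 5 bp
  [50,56): 6 bp
  [56,60): 4 bp
  [60,66): 6 bp
  [66,71): 5 bp
  [71,78): 7 bp
  [78,93): 15 bp
  [93,100): 7 bp
  [100,117): 17 bp
  [117,123): 6 bp
  [123,128): 5 bp
  [128,145): 17 bp
  [145,169): 24 bp
  [169,174): 5 bp
  [174,185): 11 bp
  [185,197): 12 bp
  [197,206): 9 bp
  [206,212): 6 bp
  [212,217): 5 bp
  [217,224): 7 bp
  [224,235): 11 bp
  [235,243): 8 bp
  [243,246): 3 bp

[3,3,4,5,5,5,5,5,6,6,6,6,7,7,7,8,8,9,9,11,11,12,12,13,15,17,17,24]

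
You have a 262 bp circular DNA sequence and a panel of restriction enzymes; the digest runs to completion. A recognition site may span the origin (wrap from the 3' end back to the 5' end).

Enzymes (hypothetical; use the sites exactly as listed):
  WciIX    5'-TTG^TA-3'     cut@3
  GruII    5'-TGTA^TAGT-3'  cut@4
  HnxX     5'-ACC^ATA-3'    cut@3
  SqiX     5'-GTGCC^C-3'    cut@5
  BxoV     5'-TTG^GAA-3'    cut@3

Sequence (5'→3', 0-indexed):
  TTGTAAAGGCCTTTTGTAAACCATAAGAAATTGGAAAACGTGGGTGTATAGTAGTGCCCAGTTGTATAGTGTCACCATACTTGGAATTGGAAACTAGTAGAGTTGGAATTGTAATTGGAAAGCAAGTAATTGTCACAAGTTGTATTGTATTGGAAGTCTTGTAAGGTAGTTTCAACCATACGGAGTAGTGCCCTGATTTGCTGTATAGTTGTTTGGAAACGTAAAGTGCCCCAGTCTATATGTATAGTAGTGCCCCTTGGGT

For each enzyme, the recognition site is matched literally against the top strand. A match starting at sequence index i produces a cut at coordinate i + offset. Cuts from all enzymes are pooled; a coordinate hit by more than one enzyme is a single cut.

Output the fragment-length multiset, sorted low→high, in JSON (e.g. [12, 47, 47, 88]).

[2,5,5,6,6,6,6,6,7,9,10,10,10,10,11,11,13,13,14,15,15,15,16,16,25]

Scan for sites:
  WciIX (TTGTA, off=3): starts [0, 13, 61, 108, 139, 144, 158] → cuts [3, 16, 64, 111, 142, 147, 161]
  GruII (TGTATAGT, off=4): starts [44, 62, 201, 240] → cuts [48, 66, 205, 244]
  HnxX (ACCATA, off=3): starts [19, 73, 174] → cuts [22, 76, 177]
  SqiX (GTGCCC, off=5): starts [53, 187, 225, 249] → cuts [58, 192, 230, 254]
  BxoV (TTGGAA, off=3): starts [30, 80, 86, 102, 114, 149, 212] → cuts [33, 83, 89, 105, 117, 152, 215]

Pooled cuts: [3, 16, 22, 33, 48, 58, 64, 66, 76, 83, 89, 105, 111, 117, 142, 147, 152, 161, 177, 192, 205, 215, 230, 244, 254]

Fragment lengths:
  3→16: 13 bp
  16→22: 6 bp
  22→33: 11 bp
  33→48: 15 bp
  48→58: 10 bp
  58→64: 6 bp
  64→66: 2 bp
  66→76: 10 bp
  76→83: 7 bp
  83→89: 6 bp
  89→105: 16 bp
  105→111: 6 bp
  111→117: 6 bp
  117→142: 25 bp
  142→147: 5 bp
  147→152: 5 bp
  152→161: 9 bp
  161→177: 16 bp
  177→192: 15 bp
  192→205: 13 bp
  205→215: 10 bp
  215→230: 15 bp
  230→244: 14 bp
  244→254: 10 bp
  254→3 (wrap): 262-254+3 = 11 bp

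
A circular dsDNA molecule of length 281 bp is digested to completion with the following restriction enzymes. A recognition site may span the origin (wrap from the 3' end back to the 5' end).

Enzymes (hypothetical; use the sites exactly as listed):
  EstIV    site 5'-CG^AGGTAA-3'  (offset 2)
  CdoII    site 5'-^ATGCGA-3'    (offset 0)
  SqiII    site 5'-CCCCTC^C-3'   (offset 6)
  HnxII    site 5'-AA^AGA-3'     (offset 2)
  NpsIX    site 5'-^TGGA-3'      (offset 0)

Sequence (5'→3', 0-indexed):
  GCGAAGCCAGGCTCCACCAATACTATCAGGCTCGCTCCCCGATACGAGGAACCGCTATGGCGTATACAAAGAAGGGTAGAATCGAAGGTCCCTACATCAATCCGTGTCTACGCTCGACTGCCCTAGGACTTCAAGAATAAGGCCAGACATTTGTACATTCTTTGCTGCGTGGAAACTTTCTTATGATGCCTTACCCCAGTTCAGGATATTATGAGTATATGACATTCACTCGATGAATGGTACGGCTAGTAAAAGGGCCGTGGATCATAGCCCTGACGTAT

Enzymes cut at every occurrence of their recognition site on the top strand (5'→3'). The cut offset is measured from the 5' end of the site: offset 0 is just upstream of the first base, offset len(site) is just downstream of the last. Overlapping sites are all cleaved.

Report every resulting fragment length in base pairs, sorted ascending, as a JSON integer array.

[19,71,91,100]

Site scan:
  EstIV (CGAGGTAA, off=2): no sites
  CdoII (ATGCGA, off=0): starts [279] → cuts [279]
  SqiII (CCCCTCC, off=6): no sites
  HnxII (AAAGA, off=2): starts [67] → cuts [69]
  NpsIX (TGGA, off=0): starts [169, 260] → cuts [169, 260]

Pooled cuts: [69, 169, 260, 279]

Fragment lengths:
  69→169: 100 bp
  169→260: 91 bp
  260→279: 19 bp
  279→69 (wrap): 281-279+69 = 71 bp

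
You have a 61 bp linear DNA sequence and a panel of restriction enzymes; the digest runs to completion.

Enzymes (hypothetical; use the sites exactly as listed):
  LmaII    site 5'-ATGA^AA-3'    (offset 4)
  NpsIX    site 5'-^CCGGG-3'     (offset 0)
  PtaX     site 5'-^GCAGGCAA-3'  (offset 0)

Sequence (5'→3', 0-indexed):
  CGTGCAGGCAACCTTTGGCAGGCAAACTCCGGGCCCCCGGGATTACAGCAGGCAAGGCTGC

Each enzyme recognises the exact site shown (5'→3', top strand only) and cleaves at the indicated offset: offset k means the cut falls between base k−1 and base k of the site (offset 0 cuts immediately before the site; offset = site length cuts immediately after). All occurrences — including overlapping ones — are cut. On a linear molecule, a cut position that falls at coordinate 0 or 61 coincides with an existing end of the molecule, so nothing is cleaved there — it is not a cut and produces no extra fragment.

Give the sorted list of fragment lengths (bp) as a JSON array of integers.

[3,8,11,11,14,14]

Scan for sites:
  LmaII (ATGAAA, off=4): no sites
  NpsIX CCGGG/0: at [28, 36] ⇒ [28, 36]
  PtaX GCAGGCAA/0: at [3, 17, 47] ⇒ [3, 17, 47]

Pooled cuts: [3, 17, 28, 36, 47]

Fragment lengths:
  [0,3): 3 bp
  [3,17): 14 bp
  [17,28): 11 bp
  [28,36): 8 bp
  [36,47): 11 bp
  [47,61): 14 bp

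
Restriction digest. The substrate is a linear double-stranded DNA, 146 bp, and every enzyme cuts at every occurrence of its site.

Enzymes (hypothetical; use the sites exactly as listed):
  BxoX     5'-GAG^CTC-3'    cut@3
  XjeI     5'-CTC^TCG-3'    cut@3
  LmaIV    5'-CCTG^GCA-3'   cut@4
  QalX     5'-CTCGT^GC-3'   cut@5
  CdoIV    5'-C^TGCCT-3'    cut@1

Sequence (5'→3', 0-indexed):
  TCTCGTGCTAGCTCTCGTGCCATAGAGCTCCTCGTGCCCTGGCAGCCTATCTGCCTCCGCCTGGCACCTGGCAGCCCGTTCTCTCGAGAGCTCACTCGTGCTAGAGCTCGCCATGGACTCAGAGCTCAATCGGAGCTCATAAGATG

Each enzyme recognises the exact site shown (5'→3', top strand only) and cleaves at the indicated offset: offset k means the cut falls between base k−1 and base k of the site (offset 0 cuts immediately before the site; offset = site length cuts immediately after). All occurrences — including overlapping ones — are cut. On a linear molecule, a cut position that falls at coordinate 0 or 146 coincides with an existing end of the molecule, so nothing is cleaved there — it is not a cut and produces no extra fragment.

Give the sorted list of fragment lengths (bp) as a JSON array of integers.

Per-enzyme occurrences:
  BxoX (GAGCTC, off=3): starts [24, 87, 103, 121, 132] → cuts [27, 90, 106, 124, 135]
  XjeI (CTCTCG, off=3): starts [11, 80] → cuts [14, 83]
  LmaIV (CCTGGCA, off=4): starts [37, 59, 66] → cuts [41, 63, 70]
  QalX (CTCGTGC, off=5): starts [1, 13, 30, 94] → cuts [6, 18, 35, 99]
  CdoIV (CTGCCT, off=1): starts [50] → cuts [51]

All cut coordinates (distinct, sorted): [6, 14, 18, 27, 35, 41, 51, 63, 70, 83, 90, 99, 106, 124, 135]

Fragments:
  [0,6): 6 bp
  [6,14): 8 bp
  [14,18): 4 bp
  [18,27): 9 bp
  [27,35): 8 bp
  [35,41): 6 bp
  [41,51): 10 bp
  [51,63): 12 bp
  [63,70): 7 bp
  [70,83): 13 bp
  [83,90): 7 bp
  [90,99): 9 bp
  [99,106): 7 bp
  [106,124): 18 bp
  [124,135): 11 bp
  [135,146): 11 bp

[4,6,6,7,7,7,8,8,9,9,10,11,11,12,13,18]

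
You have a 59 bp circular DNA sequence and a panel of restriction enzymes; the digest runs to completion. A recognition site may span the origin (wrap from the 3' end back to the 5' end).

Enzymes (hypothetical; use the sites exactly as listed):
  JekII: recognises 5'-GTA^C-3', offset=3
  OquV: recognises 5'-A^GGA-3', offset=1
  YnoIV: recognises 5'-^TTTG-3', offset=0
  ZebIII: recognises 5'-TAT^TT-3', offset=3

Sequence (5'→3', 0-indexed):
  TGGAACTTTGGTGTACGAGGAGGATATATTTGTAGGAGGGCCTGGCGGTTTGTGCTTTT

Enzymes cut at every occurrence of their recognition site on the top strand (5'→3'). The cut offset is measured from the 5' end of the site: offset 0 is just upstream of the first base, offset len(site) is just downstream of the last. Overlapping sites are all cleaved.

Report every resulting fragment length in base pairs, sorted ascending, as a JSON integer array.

Scan for sites:
  JekII (GTAC, off=3): starts [12] → cuts [15]
  OquV (AGGA, off=1): starts [17, 20, 33] → cuts [18, 21, 34]
  YnoIV (TTTG, off=0): starts [6, 28, 48, 57] → cuts [6, 28, 48, 57]
  ZebIII (TATTT, off=3): starts [26] → cuts [29]

Pooled cuts: [6, 15, 18, 21, 28, 29, 34, 48, 57]

Fragments:
  6→15: 9 bp
  15→18: 3 bp
  18→21: 3 bp
  21→28: 7 bp
  28→29: 1 bp
  29→34: 5 bp
  34→48: 14 bp
  48→57: 9 bp
  57→6 (wrap): 59-57+6 = 8 bp

[1,3,3,5,7,8,9,9,14]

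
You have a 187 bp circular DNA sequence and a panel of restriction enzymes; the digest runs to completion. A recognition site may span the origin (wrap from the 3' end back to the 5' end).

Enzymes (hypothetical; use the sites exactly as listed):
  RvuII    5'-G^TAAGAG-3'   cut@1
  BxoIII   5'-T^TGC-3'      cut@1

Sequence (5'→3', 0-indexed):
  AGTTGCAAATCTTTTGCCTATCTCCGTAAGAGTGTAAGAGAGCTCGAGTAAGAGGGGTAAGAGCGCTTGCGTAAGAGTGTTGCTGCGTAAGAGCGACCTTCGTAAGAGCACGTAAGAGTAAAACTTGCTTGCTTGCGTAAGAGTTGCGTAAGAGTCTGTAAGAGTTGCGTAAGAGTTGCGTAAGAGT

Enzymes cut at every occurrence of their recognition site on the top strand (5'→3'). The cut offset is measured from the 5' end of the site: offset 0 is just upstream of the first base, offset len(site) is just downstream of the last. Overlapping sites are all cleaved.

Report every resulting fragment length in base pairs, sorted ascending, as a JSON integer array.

Scan for sites:
  RvuII (GTAAGAG, off=1): starts [25, 33, 47, 56, 70, 86, 101, 111, 136, 147, 157, 168, 179] → cuts [26, 34, 48, 57, 71, 87, 102, 112, 137, 148, 158, 169, 180]
  BxoIII (TTGC, off=1): starts [2, 13, 66, 79, 124, 128, 132, 143, 164, 175] → cuts [3, 14, 67, 80, 125, 129, 133, 144, 165, 176]

Pooled cuts: [3, 14, 26, 34, 48, 57, 67, 71, 80, 87, 102, 112, 125, 129, 133, 137, 144, 148, 158, 165, 169, 176, 180]

Fragments:
  3→14: 11 bp
  14→26: 12 bp
  26→34: 8 bp
  34→48: 14 bp
  48→57: 9 bp
  57→67: 10 bp
  67→71: 4 bp
  71→80: 9 bp
  80→87: 7 bp
  87→102: 15 bp
  102→112: 10 bp
  112→125: 13 bp
  125→129: 4 bp
  129→133: 4 bp
  133→137: 4 bp
  137→144: 7 bp
  144→148: 4 bp
  148→158: 10 bp
  158→165: 7 bp
  165→169: 4 bp
  169→176: 7 bp
  176→180: 4 bp
  180→3 (wrap): 187-180+3 = 10 bp

[4,4,4,4,4,4,4,7,7,7,7,8,9,9,10,10,10,10,11,12,13,14,15]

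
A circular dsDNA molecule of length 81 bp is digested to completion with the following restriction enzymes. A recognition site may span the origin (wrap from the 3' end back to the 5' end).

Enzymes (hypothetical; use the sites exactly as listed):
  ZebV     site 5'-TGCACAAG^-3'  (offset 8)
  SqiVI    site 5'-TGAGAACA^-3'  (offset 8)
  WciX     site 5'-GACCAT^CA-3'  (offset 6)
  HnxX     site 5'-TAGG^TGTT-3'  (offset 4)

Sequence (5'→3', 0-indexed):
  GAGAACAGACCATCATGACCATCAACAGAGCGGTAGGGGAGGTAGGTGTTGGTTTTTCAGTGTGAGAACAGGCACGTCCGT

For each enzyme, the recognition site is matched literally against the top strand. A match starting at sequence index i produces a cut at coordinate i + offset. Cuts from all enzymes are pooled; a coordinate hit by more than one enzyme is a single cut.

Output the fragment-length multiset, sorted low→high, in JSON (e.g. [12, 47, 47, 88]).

Site scan:
  ZebV (TGCACAAG, off=8): no sites
  SqiVI TGAGAACA/8: at [62, 80] ⇒ [7, 70]
  WciX GACCATCA/6: at [7, 16] ⇒ [13, 22]
  HnxX TAGGTGTT/4: at [42] ⇒ [46]

Pooled cuts: [7, 13, 22, 46, 70]

Fragment lengths:
  7→13: 6 bp
  13→22: 9 bp
  22→46: 24 bp
  46→70: 24 bp
  70→7 (wrap): 81-70+7 = 18 bp

[6,9,18,24,24]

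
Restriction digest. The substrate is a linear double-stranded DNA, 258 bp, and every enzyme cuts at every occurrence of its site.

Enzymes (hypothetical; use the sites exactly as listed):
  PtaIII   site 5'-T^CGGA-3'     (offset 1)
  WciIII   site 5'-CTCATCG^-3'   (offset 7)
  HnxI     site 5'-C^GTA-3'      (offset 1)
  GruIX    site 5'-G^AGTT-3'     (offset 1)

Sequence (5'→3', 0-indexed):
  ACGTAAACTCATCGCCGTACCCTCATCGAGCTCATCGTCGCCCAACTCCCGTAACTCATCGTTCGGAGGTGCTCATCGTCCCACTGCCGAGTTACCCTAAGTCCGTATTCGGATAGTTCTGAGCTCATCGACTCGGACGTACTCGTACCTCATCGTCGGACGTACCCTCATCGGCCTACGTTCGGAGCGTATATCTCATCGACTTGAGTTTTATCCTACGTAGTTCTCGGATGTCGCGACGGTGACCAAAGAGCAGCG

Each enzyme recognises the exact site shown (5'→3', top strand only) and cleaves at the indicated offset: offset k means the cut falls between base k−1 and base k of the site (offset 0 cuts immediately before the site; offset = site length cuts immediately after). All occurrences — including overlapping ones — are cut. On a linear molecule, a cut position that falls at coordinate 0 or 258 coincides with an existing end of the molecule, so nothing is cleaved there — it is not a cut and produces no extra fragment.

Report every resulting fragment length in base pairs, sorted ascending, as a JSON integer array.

Per-enzyme occurrences:
  PtaIII TCGGA/1: at [62, 108, 132, 155, 181, 226] ⇒ [63, 109, 133, 156, 182, 227]
  WciIII CTCATCG/7: at [7, 21, 30, 54, 71, 123, 148, 166, 194] ⇒ [14, 28, 37, 61, 78, 130, 155, 173, 201]
  HnxI CGTA/1: at [1, 15, 49, 103, 137, 143, 160, 187, 218] ⇒ [2, 16, 50, 104, 138, 144, 161, 188, 219]
  GruIX GAGTT/1: at [88, 205] ⇒ [89, 206]

Pooled cuts: [2, 14, 16, 28, 37, 50, 61, 63, 78, 89, 104, 109, 130, 133, 138, 144, 155, 156, 161, 173, 182, 188, 201, 206, 219, 227]

Fragments:
  [0,2): 2 bp
  [2,14): 12 bp
  [14,16): 2 bp
  [16,28): 12 bp
  [28,37): 9 bp
  [37,50): 13 bp
  [50,61): 11 bp
  [61,63): 2 bp
  [63,78): 15 bp
  [78,89): 11 bp
  [89,104): 15 bp
  [104,109): 5 bp
  [109,130): 21 bp
  [130,133): 3 bp
  [133,138): 5 bp
  [138,144): 6 bp
  [144,155): 11 bp
  [155,156): 1 bp
  [156,161): 5 bp
  [161,173): 12 bp
  [173,182): 9 bp
  [182,188): 6 bp
  [188,201): 13 bp
  [201,206): 5 bp
  [206,219): 13 bp
  [219,227): 8 bp
  [227,258): 31 bp

[1,2,2,2,3,5,5,5,5,6,6,8,9,9,11,11,11,12,12,12,13,13,13,15,15,21,31]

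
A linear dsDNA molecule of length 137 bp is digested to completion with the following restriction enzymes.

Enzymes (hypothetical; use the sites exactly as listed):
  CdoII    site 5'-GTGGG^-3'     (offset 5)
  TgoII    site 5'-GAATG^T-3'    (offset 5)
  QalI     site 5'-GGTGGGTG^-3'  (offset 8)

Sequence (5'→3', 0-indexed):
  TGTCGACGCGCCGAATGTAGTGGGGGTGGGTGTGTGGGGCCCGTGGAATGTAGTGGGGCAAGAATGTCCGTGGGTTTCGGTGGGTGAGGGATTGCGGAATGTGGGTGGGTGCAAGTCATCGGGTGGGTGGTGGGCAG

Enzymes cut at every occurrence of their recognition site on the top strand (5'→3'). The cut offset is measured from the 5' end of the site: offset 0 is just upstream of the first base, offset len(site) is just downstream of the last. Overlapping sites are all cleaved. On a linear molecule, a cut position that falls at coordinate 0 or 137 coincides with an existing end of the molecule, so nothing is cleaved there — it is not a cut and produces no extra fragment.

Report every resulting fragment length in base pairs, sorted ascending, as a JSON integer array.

[2,2,2,2,3,4,4,5,6,6,7,7,8,9,10,12,15,16,17]

Per-enzyme occurrences:
  CdoII GTGGG/5: at [19, 25, 33, 52, 69, 79, 100, 104, 122, 129] ⇒ [24, 30, 38, 57, 74, 84, 105, 109, 127, 134]
  TgoII GAATGT/5: at [12, 45, 61, 96] ⇒ [17, 50, 66, 101]
  QalI GGTGGGTG/8: at [24, 78, 103, 121] ⇒ [32, 86, 111, 129]

Pooled cuts: [17, 24, 30, 32, 38, 50, 57, 66, 74, 84, 86, 101, 105, 109, 111, 127, 129, 134]

Fragments:
  [0,17): 17 bp
  [17,24): 7 bp
  [24,30): 6 bp
  [30,32): 2 bp
  [32,38): 6 bp
  [38,50): 12 bp
  [50,57): 7 bp
  [57,66): 9 bp
  [66,74): 8 bp
  [74,84): 10 bp
  [84,86): 2 bp
  [86,101): 15 bp
  [101,105): 4 bp
  [105,109): 4 bp
  [109,111): 2 bp
  [111,127): 16 bp
  [127,129): 2 bp
  [129,134): 5 bp
  [134,137): 3 bp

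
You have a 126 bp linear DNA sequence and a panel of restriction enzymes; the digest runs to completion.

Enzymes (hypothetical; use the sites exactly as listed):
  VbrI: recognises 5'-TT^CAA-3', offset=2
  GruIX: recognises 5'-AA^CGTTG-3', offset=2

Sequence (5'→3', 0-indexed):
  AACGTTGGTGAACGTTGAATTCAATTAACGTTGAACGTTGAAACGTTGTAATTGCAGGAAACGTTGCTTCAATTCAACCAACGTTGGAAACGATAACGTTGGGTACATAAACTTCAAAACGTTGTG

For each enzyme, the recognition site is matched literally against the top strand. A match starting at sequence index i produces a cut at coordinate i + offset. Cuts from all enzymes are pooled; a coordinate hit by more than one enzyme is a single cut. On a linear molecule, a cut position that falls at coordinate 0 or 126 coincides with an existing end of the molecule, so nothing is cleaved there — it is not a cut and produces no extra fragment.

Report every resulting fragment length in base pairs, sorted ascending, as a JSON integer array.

Site scan:
  VbrI (TTCAA, off=2): starts [19, 67, 72, 112] → cuts [21, 69, 74, 114]
  GruIX (AACGTTG, off=2): starts [0, 10, 26, 33, 41, 59, 79, 94, 117] → cuts [2, 12, 28, 35, 43, 61, 81, 96, 119]

All cut coordinates (distinct, sorted): [2, 12, 21, 28, 35, 43, 61, 69, 74, 81, 96, 114, 119]

Fragment lengths:
  [0,2): 2 bp
  [2,12): 10 bp
  [12,21): 9 bp
  [21,28): 7 bp
  [28,35): 7 bp
  [35,43): 8 bp
  [43,61): 18 bp
  [61,69): 8 bp
  [69,74): 5 bp
  [74,81): 7 bp
  [81,96): 15 bp
  [96,114): 18 bp
  [114,119): 5 bp
  [119,126): 7 bp

[2,5,5,7,7,7,7,8,8,9,10,15,18,18]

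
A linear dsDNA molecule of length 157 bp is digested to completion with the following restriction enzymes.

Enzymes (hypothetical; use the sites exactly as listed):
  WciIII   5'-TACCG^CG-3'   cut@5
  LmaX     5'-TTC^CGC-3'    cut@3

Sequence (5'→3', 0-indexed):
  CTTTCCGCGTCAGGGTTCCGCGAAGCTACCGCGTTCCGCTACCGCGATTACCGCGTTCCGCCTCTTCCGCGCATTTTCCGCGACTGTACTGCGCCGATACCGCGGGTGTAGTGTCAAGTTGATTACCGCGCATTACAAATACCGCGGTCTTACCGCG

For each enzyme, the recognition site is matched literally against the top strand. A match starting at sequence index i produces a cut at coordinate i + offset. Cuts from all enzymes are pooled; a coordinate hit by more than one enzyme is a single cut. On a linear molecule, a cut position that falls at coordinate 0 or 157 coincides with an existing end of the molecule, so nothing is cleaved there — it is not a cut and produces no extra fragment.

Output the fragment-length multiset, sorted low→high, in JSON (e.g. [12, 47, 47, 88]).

Per-enzyme occurrences:
  WciIII (TACCGCG, off=5): starts [26, 39, 48, 97, 123, 139, 150] → cuts [31, 44, 53, 102, 128, 144, 155]
  LmaX (TTCCGC, off=3): starts [2, 15, 33, 55, 64, 75] → cuts [5, 18, 36, 58, 67, 78]

All cut coordinates (distinct, sorted): [5, 18, 31, 36, 44, 53, 58, 67, 78, 102, 128, 144, 155]

Fragments:
  [0,5): 5 bp
  [5,18): 13 bp
  [18,31): 13 bp
  [31,36): 5 bp
  [36,44): 8 bp
  [44,53): 9 bp
  [53,58): 5 bp
  [58,67): 9 bp
  [67,78): 11 bp
  [78,102): 24 bp
  [102,128): 26 bp
  [128,144): 16 bp
  [144,155): 11 bp
  [155,157): 2 bp

[2,5,5,5,8,9,9,11,11,13,13,16,24,26]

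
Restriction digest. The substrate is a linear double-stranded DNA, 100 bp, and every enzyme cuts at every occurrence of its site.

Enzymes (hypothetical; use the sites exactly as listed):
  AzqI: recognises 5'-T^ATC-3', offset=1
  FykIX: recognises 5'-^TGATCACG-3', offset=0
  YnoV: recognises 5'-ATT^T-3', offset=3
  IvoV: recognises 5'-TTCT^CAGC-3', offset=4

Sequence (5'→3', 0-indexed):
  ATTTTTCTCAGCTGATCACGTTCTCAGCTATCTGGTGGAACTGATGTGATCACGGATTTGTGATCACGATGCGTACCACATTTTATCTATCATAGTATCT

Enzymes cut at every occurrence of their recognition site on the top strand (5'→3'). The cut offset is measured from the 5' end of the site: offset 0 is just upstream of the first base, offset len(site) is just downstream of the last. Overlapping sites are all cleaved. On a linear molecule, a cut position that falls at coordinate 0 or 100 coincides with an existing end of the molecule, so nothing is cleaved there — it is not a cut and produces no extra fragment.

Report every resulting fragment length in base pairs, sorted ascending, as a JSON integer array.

Scan for sites:
  AzqI TATC/1: at [28, 83, 87, 95] ⇒ [29, 84, 88, 96]
  FykIX TGATCACG/0: at [12, 46, 60] ⇒ [12, 46, 60]
  YnoV ATTT/3: at [0, 55, 79] ⇒ [3, 58, 82]
  IvoV TTCTCAGC/4: at [4, 20] ⇒ [8, 24]

Pooled cuts: [3, 8, 12, 24, 29, 46, 58, 60, 82, 84, 88, 96]

Fragment lengths:
  [0,3): 3 bp
  [3,8): 5 bp
  [8,12): 4 bp
  [12,24): 12 bp
  [24,29): 5 bp
  [29,46): 17 bp
  [46,58): 12 bp
  [58,60): 2 bp
  [60,82): 22 bp
  [82,84): 2 bp
  [84,88): 4 bp
  [88,96): 8 bp
  [96,100): 4 bp

[2,2,3,4,4,4,5,5,8,12,12,17,22]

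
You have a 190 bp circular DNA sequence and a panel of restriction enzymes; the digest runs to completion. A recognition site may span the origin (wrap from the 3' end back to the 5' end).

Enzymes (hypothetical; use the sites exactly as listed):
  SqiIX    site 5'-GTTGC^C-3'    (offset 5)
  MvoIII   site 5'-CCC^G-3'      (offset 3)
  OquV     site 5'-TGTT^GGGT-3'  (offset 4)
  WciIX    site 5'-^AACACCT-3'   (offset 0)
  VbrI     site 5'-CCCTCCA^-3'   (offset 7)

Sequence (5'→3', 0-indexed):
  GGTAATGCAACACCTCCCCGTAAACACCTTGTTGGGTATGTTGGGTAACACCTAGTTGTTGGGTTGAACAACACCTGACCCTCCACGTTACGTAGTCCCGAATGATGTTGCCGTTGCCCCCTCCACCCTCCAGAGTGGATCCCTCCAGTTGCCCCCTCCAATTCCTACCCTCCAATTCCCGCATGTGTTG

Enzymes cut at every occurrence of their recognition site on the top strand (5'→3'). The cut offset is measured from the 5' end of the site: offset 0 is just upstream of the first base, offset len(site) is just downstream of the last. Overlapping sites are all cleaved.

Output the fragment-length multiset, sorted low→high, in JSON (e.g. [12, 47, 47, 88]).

[3,4,5,6,6,7,8,8,9,9,9,9,11,11,12,14,14,14,15,16]

Scan for sites:
  SqiIX (GTTGCC, off=5): starts [106, 112, 147] → cuts [111, 117, 152]
  MvoIII (CCCG, off=3): starts [16, 96, 177] → cuts [19, 99, 180]
  OquV (TGTTGGGT, off=4): starts [29, 38, 56, 185] → cuts [33, 42, 60, 189]
  WciIX (AACACCT, off=0): starts [8, 22, 46, 69] → cuts [8, 22, 46, 69]
  VbrI (CCCTCCA, off=7): starts [78, 118, 125, 140, 153, 167] → cuts [85, 125, 132, 147, 160, 174]

All cut coordinates (distinct, sorted): [8, 19, 22, 33, 42, 46, 60, 69, 85, 99, 111, 117, 125, 132, 147, 152, 160, 174, 180, 189]

Fragment lengths:
  8→19: 11 bp
  19→22: 3 bp
  22→33: 11 bp
  33→42: 9 bp
  42→46: 4 bp
  46→60: 14 bp
  60→69: 9 bp
  69→85: 16 bp
  85→99: 14 bp
  99→111: 12 bp
  111→117: 6 bp
  117→125: 8 bp
  125→132: 7 bp
  132→147: 15 bp
  147→152: 5 bp
  152→160: 8 bp
  160→174: 14 bp
  174→180: 6 bp
  180→189: 9 bp
  189→8 (wrap): 190-189+8 = 9 bp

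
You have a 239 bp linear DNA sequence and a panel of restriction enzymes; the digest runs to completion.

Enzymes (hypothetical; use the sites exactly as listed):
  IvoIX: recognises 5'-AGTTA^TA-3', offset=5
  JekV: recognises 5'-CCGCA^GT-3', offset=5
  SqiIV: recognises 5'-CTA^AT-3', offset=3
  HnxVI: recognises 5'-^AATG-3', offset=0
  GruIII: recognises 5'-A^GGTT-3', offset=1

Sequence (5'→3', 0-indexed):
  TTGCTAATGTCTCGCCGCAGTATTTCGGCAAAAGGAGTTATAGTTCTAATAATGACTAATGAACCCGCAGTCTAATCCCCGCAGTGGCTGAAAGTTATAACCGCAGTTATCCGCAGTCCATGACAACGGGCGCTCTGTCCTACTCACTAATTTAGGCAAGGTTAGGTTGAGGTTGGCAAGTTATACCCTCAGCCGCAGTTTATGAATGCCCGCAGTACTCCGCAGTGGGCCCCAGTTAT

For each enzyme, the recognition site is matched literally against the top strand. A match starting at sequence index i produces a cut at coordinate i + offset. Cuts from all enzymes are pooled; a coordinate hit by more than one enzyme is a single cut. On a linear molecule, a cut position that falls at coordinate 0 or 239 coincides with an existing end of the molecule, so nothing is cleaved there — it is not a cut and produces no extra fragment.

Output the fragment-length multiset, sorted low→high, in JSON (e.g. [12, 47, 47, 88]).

[1,1,2,5,5,5,6,7,7,8,8,9,10,10,10,10,11,13,13,14,14,15,21,34]

Site scan:
  IvoIX (AGTTATA, off=5): starts [35, 92, 178] → cuts [40, 97, 183]
  JekV (CCGCAGT, off=5): starts [14, 64, 78, 100, 110, 192, 209, 219] → cuts [19, 69, 83, 105, 115, 197, 214, 224]
  SqiIV (CTAAT, off=3): starts [3, 45, 55, 71, 146] → cuts [6, 48, 58, 74, 149]
  HnxVI (AATG, off=0): starts [5, 50, 57, 204] → cuts [5, 50, 57, 204]
  GruIII (AGGTT, off=1): starts [158, 163, 169] → cuts [159, 164, 170]

Pooled cuts: [5, 6, 19, 40, 48, 50, 57, 58, 69, 74, 83, 97, 105, 115, 149, 159, 164, 170, 183, 197, 204, 214, 224]

Fragments:
  [0,5): 5 bp
  [5,6): 1 bp
  [6,19): 13 bp
  [19,40): 21 bp
  [40,48): 8 bp
  [48,50): 2 bp
  [50,57): 7 bp
  [57,58): 1 bp
  [58,69): 11 bp
  [69,74): 5 bp
  [74,83): 9 bp
  [83,97): 14 bp
  [97,105): 8 bp
  [105,115): 10 bp
  [115,149): 34 bp
  [149,159): 10 bp
  [159,164): 5 bp
  [164,170): 6 bp
  [170,183): 13 bp
  [183,197): 14 bp
  [197,204): 7 bp
  [204,214): 10 bp
  [214,224): 10 bp
  [224,239): 15 bp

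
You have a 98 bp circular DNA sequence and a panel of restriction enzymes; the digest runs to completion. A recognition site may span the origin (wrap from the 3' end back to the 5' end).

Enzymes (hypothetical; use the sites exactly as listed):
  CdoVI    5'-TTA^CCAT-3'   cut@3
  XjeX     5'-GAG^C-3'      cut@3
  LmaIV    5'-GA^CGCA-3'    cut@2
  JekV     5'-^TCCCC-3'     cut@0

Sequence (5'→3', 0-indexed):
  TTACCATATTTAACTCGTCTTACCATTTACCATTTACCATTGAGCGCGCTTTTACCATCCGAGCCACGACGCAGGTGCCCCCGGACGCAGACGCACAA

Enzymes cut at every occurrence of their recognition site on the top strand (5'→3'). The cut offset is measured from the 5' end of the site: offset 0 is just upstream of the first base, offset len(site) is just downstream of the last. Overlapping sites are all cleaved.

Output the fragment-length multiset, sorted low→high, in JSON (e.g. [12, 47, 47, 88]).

Site scan:
  CdoVI (TTACCAT, off=3): starts [0, 19, 26, 33, 51] → cuts [3, 22, 29, 36, 54]
  XjeX (GAGC, off=3): starts [41, 60] → cuts [44, 63]
  LmaIV (GACGCA, off=2): starts [67, 83, 89] → cuts [69, 85, 91]
  JekV (TCCCC, off=0): no sites

All cut coordinates (distinct, sorted): [3, 22, 29, 36, 44, 54, 63, 69, 85, 91]

Fragment lengths:
  3→22: 19 bp
  22→29: 7 bp
  29→36: 7 bp
  36→44: 8 bp
  44→54: 10 bp
  54→63: 9 bp
  63→69: 6 bp
  69→85: 16 bp
  85→91: 6 bp
  91→3 (wrap): 98-91+3 = 10 bp

[6,6,7,7,8,9,10,10,16,19]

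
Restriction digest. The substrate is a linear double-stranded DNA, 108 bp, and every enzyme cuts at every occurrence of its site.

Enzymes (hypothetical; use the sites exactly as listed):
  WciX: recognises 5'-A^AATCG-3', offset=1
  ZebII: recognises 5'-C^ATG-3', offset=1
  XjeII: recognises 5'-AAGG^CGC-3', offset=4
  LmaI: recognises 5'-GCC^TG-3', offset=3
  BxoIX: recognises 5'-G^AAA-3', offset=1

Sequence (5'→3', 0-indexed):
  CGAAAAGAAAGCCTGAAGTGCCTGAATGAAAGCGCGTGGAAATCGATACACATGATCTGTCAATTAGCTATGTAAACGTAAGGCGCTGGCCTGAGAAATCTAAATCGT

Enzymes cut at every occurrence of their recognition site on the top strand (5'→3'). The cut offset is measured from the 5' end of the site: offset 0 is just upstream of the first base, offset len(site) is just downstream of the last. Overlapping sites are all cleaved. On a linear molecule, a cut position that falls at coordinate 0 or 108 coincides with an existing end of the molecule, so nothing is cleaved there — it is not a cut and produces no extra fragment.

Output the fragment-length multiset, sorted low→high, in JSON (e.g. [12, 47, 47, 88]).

[1,2,4,5,6,6,6,7,8,9,11,11,32]

Scan for sites:
  WciX AAATCG/1: at [39, 101] ⇒ [40, 102]
  ZebII CATG/1: at [50] ⇒ [51]
  XjeII AAGGCGC/4: at [79] ⇒ [83]
  LmaI GCCTG/3: at [10, 19, 88] ⇒ [13, 22, 91]
  BxoIX GAAA/1: at [1, 6, 27, 38, 94] ⇒ [2, 7, 28, 39, 95]

All cut coordinates (distinct, sorted): [2, 7, 13, 22, 28, 39, 40, 51, 83, 91, 95, 102]

Fragment lengths:
  [0,2): 2 bp
  [2,7): 5 bp
  [7,13): 6 bp
  [13,22): 9 bp
  [22,28): 6 bp
  [28,39): 11 bp
  [39,40): 1 bp
  [40,51): 11 bp
  [51,83): 32 bp
  [83,91): 8 bp
  [91,95): 4 bp
  [95,102): 7 bp
  [102,108): 6 bp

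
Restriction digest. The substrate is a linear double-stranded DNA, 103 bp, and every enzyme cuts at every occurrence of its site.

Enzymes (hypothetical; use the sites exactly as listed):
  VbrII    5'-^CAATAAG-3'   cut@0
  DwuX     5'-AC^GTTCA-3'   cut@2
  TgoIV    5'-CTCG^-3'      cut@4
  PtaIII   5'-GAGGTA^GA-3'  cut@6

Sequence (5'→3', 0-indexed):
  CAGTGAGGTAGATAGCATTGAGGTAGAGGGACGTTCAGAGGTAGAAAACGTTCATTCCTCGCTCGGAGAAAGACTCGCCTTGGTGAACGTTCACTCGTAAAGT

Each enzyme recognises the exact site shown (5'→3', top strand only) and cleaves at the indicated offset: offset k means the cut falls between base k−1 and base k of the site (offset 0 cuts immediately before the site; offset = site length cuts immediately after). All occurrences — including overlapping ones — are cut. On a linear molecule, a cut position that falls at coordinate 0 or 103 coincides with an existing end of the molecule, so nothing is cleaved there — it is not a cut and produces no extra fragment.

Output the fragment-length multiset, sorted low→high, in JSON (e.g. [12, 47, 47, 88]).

[4,6,6,7,9,10,11,11,12,12,15]

Per-enzyme occurrences:
  VbrII (CAATAAG, off=0): no sites
  DwuX (ACGTTCA, off=2): starts [30, 47, 86] → cuts [32, 49, 88]
  TgoIV (CTCG, off=4): starts [57, 61, 73, 93] → cuts [61, 65, 77, 97]
  PtaIII (GAGGTAGA, off=6): starts [4, 19, 37] → cuts [10, 25, 43]

Pooled cuts: [10, 25, 32, 43, 49, 61, 65, 77, 88, 97]

Fragments:
  [0,10): 10 bp
  [10,25): 15 bp
  [25,32): 7 bp
  [32,43): 11 bp
  [43,49): 6 bp
  [49,61): 12 bp
  [61,65): 4 bp
  [65,77): 12 bp
  [77,88): 11 bp
  [88,97): 9 bp
  [97,103): 6 bp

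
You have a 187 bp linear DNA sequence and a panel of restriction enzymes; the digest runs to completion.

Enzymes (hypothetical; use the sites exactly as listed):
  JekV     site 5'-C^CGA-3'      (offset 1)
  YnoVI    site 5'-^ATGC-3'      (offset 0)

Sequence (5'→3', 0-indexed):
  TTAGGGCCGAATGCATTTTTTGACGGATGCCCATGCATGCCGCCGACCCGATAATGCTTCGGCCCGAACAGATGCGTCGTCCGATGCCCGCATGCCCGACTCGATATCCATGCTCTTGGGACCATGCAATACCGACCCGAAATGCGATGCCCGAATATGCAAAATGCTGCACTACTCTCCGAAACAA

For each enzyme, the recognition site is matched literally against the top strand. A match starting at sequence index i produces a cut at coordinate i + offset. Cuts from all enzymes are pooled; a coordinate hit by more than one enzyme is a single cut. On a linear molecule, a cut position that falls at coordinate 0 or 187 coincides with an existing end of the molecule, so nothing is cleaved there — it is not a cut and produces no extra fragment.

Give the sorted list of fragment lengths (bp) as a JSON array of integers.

Scan for sites:
  JekV CCGA/1: at [6, 42, 47, 63, 80, 95, 131, 136, 150, 178] ⇒ [7, 43, 48, 64, 81, 96, 132, 137, 151, 179]
  YnoVI ATGC/0: at [10, 26, 32, 36, 53, 71, 83, 91, 109, 123, 141, 146, 156, 163] ⇒ [10, 26, 32, 36, 53, 71, 83, 91, 109, 123, 141, 146, 156, 163]

All cut coordinates (distinct, sorted): [7, 10, 26, 32, 36, 43, 48, 53, 64, 71, 81, 83, 91, 96, 109, 123, 132, 137, 141, 146, 151, 156, 163, 179]

Fragments:
  [0,7): 7 bp
  [7,10): 3 bp
  [10,26): 16 bp
  [26,32): 6 bp
  [32,36): 4 bp
  [36,43): 7 bp
  [43,48): 5 bp
  [48,53): 5 bp
  [53,64): 11 bp
  [64,71): 7 bp
  [71,81): 10 bp
  [81,83): 2 bp
  [83,91): 8 bp
  [91,96): 5 bp
  [96,109): 13 bp
  [109,123): 14 bp
  [123,132): 9 bp
  [132,137): 5 bp
  [137,141): 4 bp
  [141,146): 5 bp
  [146,151): 5 bp
  [151,156): 5 bp
  [156,163): 7 bp
  [163,179): 16 bp
  [179,187): 8 bp

[2,3,4,4,5,5,5,5,5,5,5,6,7,7,7,7,8,8,9,10,11,13,14,16,16]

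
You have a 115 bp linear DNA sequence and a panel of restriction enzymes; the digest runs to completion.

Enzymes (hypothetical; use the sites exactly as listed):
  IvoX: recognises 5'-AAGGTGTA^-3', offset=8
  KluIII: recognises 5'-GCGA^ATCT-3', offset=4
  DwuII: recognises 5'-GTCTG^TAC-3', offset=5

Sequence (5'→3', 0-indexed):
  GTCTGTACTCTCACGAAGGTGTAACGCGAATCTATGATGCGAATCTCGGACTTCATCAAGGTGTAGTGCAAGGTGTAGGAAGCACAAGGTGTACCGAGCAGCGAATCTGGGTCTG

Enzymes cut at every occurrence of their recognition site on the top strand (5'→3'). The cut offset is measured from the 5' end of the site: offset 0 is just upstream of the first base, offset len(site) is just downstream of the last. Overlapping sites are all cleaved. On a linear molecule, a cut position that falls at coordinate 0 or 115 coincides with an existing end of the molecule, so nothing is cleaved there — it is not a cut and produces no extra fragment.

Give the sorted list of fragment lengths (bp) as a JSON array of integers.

[5,6,11,11,12,13,16,18,23]

Scan for sites:
  IvoX AAGGTGTA/8: at [15, 57, 69, 85] ⇒ [23, 65, 77, 93]
  KluIII GCGAATCT/4: at [25, 38, 100] ⇒ [29, 42, 104]
  DwuII GTCTGTAC/5: at [0] ⇒ [5]

All cut coordinates (distinct, sorted): [5, 23, 29, 42, 65, 77, 93, 104]

Fragment lengths:
  [0,5): 5 bp
  [5,23): 18 bp
  [23,29): 6 bp
  [29,42): 13 bp
  [42,65): 23 bp
  [65,77): 12 bp
  [77,93): 16 bp
  [93,104): 11 bp
  [104,115): 11 bp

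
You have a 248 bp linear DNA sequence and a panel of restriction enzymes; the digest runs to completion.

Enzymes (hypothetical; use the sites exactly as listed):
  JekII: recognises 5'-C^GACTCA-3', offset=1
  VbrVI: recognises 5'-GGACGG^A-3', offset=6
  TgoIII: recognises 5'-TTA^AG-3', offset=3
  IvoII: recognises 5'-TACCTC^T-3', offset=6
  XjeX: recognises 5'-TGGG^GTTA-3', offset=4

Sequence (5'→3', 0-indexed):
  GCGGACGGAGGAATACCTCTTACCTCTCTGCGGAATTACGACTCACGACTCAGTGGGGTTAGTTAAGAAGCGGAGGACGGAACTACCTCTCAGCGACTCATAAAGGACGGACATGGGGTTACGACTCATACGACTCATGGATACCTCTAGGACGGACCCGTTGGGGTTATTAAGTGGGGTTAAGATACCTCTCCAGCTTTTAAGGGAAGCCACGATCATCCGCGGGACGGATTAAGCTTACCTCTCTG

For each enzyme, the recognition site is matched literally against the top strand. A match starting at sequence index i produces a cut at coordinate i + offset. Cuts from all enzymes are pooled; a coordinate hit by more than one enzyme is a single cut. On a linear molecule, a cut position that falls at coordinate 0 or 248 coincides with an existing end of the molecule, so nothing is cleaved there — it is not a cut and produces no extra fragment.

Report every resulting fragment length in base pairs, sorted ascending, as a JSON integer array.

[4,4,4,5,5,6,7,7,7,7,8,8,8,9,9,9,10,10,11,11,11,13,15,16,16,28]

Per-enzyme occurrences:
  JekII CGACTCA/1: at [38, 45, 93, 121, 130] ⇒ [39, 46, 94, 122, 131]
  VbrVI GGACGGA/6: at [2, 74, 104, 149, 224] ⇒ [8, 80, 110, 155, 230]
  TgoIII TTAAG/3: at [62, 169, 179, 199, 231] ⇒ [65, 172, 182, 202, 234]
  IvoII TACCTCT/6: at [13, 20, 83, 141, 185, 238] ⇒ [19, 26, 89, 147, 191, 244]
  XjeX TGGGGTTA/4: at [53, 113, 161, 174] ⇒ [57, 117, 165, 178]

All cut coordinates (distinct, sorted): [8, 19, 26, 39, 46, 57, 65, 80, 89, 94, 110, 117, 122, 131, 147, 155, 165, 172, 178, 182, 191, 202, 230, 234, 244]

Fragment lengths:
  [0,8): 8 bp
  [8,19): 11 bp
  [19,26): 7 bp
  [26,39): 13 bp
  [39,46): 7 bp
  [46,57): 11 bp
  [57,65): 8 bp
  [65,80): 15 bp
  [80,89): 9 bp
  [89,94): 5 bp
  [94,110): 16 bp
  [110,117): 7 bp
  [117,122): 5 bp
  [122,131): 9 bp
  [131,147): 16 bp
  [147,155): 8 bp
  [155,165): 10 bp
  [165,172): 7 bp
  [172,178): 6 bp
  [178,182): 4 bp
  [182,191): 9 bp
  [191,202): 11 bp
  [202,230): 28 bp
  [230,234): 4 bp
  [234,244): 10 bp
  [244,248): 4 bp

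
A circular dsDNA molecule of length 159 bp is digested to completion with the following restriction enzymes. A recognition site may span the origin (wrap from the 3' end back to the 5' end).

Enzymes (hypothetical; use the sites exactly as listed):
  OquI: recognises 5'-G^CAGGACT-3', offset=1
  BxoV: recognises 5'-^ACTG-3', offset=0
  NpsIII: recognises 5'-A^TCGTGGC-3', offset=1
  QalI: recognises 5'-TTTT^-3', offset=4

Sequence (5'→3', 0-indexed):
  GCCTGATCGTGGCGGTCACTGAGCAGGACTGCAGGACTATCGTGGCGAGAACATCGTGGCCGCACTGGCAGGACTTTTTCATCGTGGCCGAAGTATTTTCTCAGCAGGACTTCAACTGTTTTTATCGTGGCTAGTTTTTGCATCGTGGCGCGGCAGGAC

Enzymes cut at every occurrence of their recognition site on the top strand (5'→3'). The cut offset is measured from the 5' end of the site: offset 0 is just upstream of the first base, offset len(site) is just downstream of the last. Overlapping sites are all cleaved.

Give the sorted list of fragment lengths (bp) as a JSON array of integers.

Site scan:
  OquI GCAGGACT/1: at [22, 30, 67, 103] ⇒ [23, 31, 68, 104]
  BxoV ACTG/0: at [17, 27, 63, 114] ⇒ [17, 27, 63, 114]
  NpsIII ATCGTGGC/1: at [5, 38, 52, 80, 123, 141] ⇒ [6, 39, 53, 81, 124, 142]
  QalI TTTT/4: at [74, 75, 95, 118, 119, 134, 135] ⇒ [78, 79, 99, 122, 123, 138, 139]

All cut coordinates (distinct, sorted): [6, 17, 23, 27, 31, 39, 53, 63, 68, 78, 79, 81, 99, 104, 114, 122, 123, 124, 138, 139, 142]

Fragments:
  6→17: 11 bp
  17→23: 6 bp
  23→27: 4 bp
  27→31: 4 bp
  31→39: 8 bp
  39→53: 14 bp
  53→63: 10 bp
  63→68: 5 bp
  68→78: 10 bp
  78→79: 1 bp
  79→81: 2 bp
  81→99: 18 bp
  99→104: 5 bp
  104→114: 10 bp
  114→122: 8 bp
  122→123: 1 bp
  123→124: 1 bp
  124→138: 14 bp
  138→139: 1 bp
  139→142: 3 bp
  142→6 (wrap): 159-142+6 = 23 bp

[1,1,1,1,2,3,4,4,5,5,6,8,8,10,10,10,11,14,14,18,23]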